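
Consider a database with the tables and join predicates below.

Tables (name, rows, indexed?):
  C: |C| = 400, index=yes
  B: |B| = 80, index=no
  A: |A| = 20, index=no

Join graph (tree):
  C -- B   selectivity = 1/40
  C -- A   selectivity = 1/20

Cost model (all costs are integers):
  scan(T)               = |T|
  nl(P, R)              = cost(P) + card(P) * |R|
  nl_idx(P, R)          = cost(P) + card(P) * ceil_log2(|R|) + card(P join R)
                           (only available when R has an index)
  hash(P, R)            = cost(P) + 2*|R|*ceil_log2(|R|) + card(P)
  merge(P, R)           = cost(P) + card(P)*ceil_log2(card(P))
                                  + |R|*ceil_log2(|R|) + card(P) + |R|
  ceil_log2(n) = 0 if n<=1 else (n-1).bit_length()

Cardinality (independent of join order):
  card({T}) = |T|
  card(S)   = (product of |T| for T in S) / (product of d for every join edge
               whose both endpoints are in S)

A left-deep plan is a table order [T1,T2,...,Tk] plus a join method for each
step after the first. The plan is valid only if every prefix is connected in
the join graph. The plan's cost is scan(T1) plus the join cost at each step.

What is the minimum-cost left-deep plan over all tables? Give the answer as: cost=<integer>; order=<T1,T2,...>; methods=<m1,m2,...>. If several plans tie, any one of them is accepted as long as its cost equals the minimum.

cost=2120; order=A,C,B; methods=nl_idx,hash

Selinger DP (subsets sized 1..n):
  {C}: scan cost=400, card=400
  {B}: scan cost=80, card=80
  {A}: scan cost=20, card=20
  {BC}: card=800; try (C,nl_idx)→1600, (B,hash)→1920, (C,merge)→4720, (B,merge)→5040, (C,hash)→7360, (C,nl)→32080 …(+1); best=1600 via (C,nl_idx)
  {AC}: card=400; try (C,nl_idx)→600, (A,hash)→1000, (C,merge)→4140, (A,merge)→4520, (C,hash)→7240, (C,nl)→8020 …(+1); best=600 via (C,nl_idx)
  {ABC}: card=800; try (B,hash)→2120, (A,hash)→2600, (B,merge)→5240, (A,merge)→10520, (A,nl)→17600, (B,nl)→32600; best=2120 via (B,hash)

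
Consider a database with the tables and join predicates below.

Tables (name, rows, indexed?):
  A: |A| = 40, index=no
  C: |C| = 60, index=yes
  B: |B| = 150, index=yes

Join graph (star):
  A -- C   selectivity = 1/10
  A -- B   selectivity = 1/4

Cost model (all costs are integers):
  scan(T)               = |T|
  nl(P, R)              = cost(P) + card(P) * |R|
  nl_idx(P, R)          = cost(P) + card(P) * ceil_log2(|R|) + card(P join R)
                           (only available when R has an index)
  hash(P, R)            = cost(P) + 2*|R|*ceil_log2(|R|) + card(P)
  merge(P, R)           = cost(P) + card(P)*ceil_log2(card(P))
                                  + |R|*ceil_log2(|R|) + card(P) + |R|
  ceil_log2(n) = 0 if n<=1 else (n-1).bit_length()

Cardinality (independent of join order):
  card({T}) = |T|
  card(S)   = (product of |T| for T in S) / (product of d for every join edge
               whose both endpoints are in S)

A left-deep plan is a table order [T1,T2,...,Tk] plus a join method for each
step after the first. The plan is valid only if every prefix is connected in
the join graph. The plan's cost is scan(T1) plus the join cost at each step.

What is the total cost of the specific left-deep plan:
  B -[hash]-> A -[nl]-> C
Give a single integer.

step 1: scan B: cost=150, card=150
step 2: join A via hash
    card(P join A) = 150*40/(4) = 1500
    cost = 150 + 2*40*6 + 150 = 780
step 3: join C via nl
    card(P join C) = 1500*60/(10) = 9000
    cost = 780 + 1500*60 = 90780

90780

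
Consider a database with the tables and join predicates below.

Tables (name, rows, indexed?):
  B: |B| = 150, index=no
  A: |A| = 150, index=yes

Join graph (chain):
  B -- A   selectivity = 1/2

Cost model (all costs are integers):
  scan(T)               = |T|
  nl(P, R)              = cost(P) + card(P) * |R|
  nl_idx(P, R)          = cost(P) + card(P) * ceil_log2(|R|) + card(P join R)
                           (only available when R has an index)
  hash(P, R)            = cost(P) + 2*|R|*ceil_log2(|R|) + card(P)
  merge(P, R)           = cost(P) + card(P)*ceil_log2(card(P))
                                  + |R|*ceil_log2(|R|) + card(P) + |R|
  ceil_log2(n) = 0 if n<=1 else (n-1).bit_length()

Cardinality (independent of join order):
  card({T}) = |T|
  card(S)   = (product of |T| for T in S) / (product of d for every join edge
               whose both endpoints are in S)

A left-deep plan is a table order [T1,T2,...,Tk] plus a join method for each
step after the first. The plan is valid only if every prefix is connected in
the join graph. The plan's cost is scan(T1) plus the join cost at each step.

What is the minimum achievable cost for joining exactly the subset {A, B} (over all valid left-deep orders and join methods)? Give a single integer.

2700

Selinger DP over subsets of {A,B}:
  {B}: scan cost=150, card=150
  {A}: scan cost=150, card=150
  {AB}: card=11250; try (B,hash)→2700, (A,hash)→2700, (B,merge)→2850, (A,merge)→2850, (A,nl_idx)→12600, (B,nl)→22650 …(+1); best=2700 via (B,hash)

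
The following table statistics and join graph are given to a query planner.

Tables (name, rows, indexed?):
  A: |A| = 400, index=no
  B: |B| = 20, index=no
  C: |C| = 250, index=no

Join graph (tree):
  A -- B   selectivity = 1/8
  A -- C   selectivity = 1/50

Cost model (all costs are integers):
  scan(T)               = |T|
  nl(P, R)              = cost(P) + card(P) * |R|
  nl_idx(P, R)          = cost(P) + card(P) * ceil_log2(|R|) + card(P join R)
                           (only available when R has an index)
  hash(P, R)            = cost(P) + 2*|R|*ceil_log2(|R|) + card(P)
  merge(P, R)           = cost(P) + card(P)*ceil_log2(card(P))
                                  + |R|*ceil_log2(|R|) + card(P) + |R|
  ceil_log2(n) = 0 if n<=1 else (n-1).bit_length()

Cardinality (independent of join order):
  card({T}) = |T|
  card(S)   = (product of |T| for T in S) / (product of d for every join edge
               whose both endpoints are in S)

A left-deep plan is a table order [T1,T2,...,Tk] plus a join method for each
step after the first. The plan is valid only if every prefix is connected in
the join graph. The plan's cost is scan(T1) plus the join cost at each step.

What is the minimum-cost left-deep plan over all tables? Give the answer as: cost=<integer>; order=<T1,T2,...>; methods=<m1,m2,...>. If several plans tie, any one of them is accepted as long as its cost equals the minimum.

cost=6000; order=A,B,C; methods=hash,hash

Selinger DP (subsets sized 1..n):
  {A}: scan cost=400, card=400
  {B}: scan cost=20, card=20
  {C}: scan cost=250, card=250
  {AB}: card=1000; try (B,hash)→1000, (A,merge)→4140, (B,merge)→4520, (A,hash)→7240, (A,nl)→8020, (B,nl)→8400; best=1000 via (B,hash)
  {AC}: card=2000; try (C,hash)→4800, (A,merge)→6500, (C,merge)→6650, (A,hash)→7700, (A,nl)→100250, (C,nl)→100400; best=4800 via (C,hash)
  {ABC}: card=5000; try (C,hash)→6000, (B,hash)→7000, (C,merge)→14250, (B,merge)→28920, (B,nl)→44800, (C,nl)→251000; best=6000 via (C,hash)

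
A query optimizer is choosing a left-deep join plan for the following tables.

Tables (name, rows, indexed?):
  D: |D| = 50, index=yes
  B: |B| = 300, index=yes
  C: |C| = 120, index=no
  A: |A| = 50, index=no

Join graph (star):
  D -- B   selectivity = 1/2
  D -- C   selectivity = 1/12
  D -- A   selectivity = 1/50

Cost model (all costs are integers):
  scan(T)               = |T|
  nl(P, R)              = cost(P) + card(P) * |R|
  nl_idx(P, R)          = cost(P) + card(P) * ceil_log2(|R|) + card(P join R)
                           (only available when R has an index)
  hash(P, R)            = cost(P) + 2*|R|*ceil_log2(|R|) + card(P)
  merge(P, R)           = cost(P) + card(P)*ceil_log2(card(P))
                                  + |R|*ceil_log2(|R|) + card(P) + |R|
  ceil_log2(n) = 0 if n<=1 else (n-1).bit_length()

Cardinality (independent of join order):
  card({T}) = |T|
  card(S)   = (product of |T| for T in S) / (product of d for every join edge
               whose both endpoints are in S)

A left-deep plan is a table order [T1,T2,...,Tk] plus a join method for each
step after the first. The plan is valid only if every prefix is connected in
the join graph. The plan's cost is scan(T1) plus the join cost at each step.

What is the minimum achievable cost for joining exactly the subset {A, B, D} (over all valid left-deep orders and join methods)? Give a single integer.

3750

Selinger DP over subsets of {A,B,D}:
  {D}: scan cost=50, card=50
  {B}: scan cost=300, card=300
  {A}: scan cost=50, card=50
  {BD}: card=7500; try (D,hash)→1200, (B,merge)→3400, (D,merge)→3650, (B,hash)→5500, (B,nl_idx)→8000, (D,nl_idx)→9600 …(+2); best=1200 via (D,hash)
  {AD}: card=50; try (D,nl_idx)→400, (D,hash)→700, (A,hash)→700, (D,merge)→750, (A,merge)→750, (D,nl)→2550 …(+1); best=400 via (D,nl_idx)
  {ABD}: card=7500; try (B,merge)→3750, (B,hash)→5850, (B,nl_idx)→8350, (A,hash)→9300, (B,nl)→15400, (A,merge)→106550 …(+1); best=3750 via (B,merge)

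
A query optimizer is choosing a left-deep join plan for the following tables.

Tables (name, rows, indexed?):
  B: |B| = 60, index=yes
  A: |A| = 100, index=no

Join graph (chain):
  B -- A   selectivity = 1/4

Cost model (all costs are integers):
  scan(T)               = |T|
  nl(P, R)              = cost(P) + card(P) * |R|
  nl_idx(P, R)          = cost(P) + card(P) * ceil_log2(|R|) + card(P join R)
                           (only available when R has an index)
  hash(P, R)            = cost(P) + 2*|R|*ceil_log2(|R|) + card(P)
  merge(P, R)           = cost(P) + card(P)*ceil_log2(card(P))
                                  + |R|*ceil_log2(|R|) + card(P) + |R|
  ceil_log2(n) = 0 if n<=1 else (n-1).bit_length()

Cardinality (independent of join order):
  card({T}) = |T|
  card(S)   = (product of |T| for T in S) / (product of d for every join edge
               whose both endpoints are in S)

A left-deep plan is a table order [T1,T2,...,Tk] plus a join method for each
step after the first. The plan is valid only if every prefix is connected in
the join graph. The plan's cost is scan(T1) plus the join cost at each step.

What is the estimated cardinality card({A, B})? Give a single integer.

Tables in S: A(100), B(60)
Edges inside S: B-A(d=4)
numerator = 100 * 60 = 6000
denominator = 4 = 4
card(S) = 6000 / 4 = 1500

1500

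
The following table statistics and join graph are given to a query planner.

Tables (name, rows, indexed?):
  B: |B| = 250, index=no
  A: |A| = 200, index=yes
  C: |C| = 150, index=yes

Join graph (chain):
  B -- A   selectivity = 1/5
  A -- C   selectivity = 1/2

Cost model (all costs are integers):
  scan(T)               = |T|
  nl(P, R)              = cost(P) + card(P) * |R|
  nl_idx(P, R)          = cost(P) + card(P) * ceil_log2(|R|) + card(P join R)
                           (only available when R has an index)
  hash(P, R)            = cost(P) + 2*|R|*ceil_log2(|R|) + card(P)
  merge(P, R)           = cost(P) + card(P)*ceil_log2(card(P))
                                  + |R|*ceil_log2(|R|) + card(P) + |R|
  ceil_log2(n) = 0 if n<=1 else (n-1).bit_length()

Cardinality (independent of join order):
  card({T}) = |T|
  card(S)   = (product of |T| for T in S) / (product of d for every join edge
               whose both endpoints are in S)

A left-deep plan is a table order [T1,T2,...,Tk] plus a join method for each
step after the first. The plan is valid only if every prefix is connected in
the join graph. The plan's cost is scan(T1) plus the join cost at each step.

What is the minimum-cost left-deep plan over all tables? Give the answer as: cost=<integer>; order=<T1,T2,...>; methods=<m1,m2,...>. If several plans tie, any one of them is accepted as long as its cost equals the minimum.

cost=16100; order=B,A,C; methods=hash,hash

Selinger DP (subsets sized 1..n):
  {B}: scan cost=250, card=250
  {A}: scan cost=200, card=200
  {C}: scan cost=150, card=150
  {AB}: card=10000; try (A,hash)→3700, (B,merge)→4250, (A,merge)→4300, (B,hash)→4400, (A,nl_idx)→12250, (B,nl)→50200 …(+1); best=3700 via (A,hash)
  {AC}: card=15000; try (C,hash)→2800, (A,merge)→3300, (C,merge)→3350, (A,hash)→3500, (A,nl_idx)→16350, (C,nl_idx)→16800 …(+2); best=2800 via (C,hash)
  {ABC}: card=750000; try (C,hash)→16100, (B,hash)→21800, (C,merge)→155050, (B,merge)→230050, (C,nl_idx)→833700, (C,nl)→1503700 …(+1); best=16100 via (C,hash)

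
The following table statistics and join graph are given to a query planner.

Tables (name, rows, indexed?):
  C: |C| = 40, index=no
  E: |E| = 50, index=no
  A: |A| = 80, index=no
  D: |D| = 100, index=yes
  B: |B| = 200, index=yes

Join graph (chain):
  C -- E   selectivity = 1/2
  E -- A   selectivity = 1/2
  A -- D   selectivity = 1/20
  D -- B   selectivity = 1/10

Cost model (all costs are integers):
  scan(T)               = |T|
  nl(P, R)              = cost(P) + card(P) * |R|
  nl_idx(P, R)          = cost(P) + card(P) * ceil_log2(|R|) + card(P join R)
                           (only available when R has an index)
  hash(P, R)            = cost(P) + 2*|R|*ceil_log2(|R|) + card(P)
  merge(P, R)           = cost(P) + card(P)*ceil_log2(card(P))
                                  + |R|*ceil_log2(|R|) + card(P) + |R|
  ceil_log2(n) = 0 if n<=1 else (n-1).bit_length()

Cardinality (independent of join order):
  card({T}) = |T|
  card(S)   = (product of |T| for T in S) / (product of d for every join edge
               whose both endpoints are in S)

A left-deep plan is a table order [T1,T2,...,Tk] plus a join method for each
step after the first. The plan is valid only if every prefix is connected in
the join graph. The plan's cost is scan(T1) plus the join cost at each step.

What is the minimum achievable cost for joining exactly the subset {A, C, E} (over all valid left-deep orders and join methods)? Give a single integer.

2700

Selinger DP over subsets of {A,C,E}:
  {C}: scan cost=40, card=40
  {E}: scan cost=50, card=50
  {A}: scan cost=80, card=80
  {CE}: card=1000; try (C,hash)→580, (E,merge)→670, (E,hash)→680, (C,merge)→680, (E,nl)→2040, (C,nl)→2050; best=580 via (C,hash)
  {AE}: card=2000; try (E,hash)→760, (A,merge)→1040, (E,merge)→1070, (A,hash)→1220, (A,nl)→4050, (E,nl)→4080; best=760 via (E,hash)
  {ACE}: card=40000; try (A,hash)→2700, (C,hash)→3240, (A,merge)→12220, (C,merge)→25040, (A,nl)→80580, (C,nl)→80760; best=2700 via (A,hash)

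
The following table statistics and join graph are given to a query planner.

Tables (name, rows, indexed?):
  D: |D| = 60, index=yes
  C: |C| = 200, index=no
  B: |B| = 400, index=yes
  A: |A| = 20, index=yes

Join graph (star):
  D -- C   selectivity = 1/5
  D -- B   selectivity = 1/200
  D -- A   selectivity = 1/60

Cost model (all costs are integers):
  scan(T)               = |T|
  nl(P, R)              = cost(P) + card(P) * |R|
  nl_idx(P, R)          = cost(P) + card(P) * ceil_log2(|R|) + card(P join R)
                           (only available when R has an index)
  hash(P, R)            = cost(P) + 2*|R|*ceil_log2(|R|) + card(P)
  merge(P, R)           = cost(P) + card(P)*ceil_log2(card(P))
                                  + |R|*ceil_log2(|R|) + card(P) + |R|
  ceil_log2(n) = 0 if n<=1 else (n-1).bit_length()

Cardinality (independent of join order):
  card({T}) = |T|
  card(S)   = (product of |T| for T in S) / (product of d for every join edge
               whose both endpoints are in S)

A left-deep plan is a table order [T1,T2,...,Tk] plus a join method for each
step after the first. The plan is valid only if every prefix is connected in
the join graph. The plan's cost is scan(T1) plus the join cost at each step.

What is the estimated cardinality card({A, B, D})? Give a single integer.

40

Tables in S: A(20), B(400), D(60)
Edges inside S: D-B(d=200), D-A(d=60)
numerator = 20 * 400 * 60 = 480000
denominator = 200 * 60 = 12000
card(S) = 480000 / 12000 = 40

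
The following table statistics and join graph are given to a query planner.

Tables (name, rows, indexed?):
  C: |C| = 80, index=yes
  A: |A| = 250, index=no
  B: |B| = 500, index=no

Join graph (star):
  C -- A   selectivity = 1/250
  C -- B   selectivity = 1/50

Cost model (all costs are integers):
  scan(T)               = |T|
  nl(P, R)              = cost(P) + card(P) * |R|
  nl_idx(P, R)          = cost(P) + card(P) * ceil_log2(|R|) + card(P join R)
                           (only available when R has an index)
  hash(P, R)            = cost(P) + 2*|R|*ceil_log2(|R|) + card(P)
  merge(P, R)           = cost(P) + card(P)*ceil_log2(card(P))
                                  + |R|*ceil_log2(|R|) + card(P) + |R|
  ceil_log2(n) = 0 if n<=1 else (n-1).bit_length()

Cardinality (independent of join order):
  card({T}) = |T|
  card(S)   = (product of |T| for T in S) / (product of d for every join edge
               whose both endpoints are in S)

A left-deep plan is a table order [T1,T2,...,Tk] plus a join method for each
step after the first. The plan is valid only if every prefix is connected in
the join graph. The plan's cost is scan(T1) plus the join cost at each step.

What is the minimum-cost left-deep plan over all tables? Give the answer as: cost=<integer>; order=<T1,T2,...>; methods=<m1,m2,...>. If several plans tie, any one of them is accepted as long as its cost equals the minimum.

Selinger DP (subsets sized 1..n):
  {C}: scan cost=80, card=80
  {A}: scan cost=250, card=250
  {B}: scan cost=500, card=500
  {AC}: card=80; try (C,hash)→1620, (C,nl_idx)→2080, (A,merge)→2970, (C,merge)→3140, (A,hash)→4160, (A,nl)→20080 …(+1); best=1620 via (C,hash)
  {BC}: card=800; try (C,hash)→2120, (C,nl_idx)→4800, (B,merge)→5720, (C,merge)→6140, (B,hash)→9160, (B,nl)→40080 …(+1); best=2120 via (C,hash)
  {ABC}: card=800; try (A,hash)→6920, (B,merge)→7260, (B,hash)→10700, (A,merge)→13170, (B,nl)→41620, (A,nl)→202120; best=6920 via (A,hash)

cost=6920; order=B,C,A; methods=hash,hash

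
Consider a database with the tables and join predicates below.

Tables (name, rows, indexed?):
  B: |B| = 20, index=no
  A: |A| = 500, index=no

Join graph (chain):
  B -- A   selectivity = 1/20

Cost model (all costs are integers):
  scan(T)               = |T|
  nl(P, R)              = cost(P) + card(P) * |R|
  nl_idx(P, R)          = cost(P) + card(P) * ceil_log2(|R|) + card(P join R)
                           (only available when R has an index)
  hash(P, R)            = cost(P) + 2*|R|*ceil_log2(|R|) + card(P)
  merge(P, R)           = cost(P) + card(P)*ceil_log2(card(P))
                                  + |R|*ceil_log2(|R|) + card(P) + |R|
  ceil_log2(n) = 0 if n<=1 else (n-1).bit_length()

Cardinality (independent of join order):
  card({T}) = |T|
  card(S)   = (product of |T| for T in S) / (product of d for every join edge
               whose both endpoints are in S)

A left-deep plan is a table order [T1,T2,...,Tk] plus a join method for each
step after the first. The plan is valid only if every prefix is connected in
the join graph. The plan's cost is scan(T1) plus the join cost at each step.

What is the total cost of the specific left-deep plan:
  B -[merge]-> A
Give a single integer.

step 1: scan B: cost=20, card=20
step 2: join A via merge
    card(P join A) = 20*500/(20) = 500
    cost = 20 + 20*5 + 500*9 + 20 + 500 = 5140

5140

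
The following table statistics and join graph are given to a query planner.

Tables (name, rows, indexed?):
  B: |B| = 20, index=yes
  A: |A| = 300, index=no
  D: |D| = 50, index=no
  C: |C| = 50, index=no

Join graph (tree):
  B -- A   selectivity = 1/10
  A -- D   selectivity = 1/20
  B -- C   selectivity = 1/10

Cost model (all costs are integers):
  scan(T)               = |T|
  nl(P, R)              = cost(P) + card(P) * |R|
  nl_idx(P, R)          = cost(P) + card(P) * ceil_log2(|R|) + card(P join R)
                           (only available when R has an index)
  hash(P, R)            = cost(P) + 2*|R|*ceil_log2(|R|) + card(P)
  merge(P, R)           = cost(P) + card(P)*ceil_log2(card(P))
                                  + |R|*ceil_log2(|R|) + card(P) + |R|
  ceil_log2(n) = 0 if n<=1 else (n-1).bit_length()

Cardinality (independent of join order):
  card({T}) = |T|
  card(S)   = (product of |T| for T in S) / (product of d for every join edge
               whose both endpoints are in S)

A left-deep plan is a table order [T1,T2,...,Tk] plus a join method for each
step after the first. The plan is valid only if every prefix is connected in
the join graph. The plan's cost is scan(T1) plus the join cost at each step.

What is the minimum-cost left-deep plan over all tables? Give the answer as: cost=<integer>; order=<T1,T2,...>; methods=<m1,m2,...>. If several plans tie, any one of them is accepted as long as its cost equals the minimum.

Selinger DP (subsets sized 1..n):
  {B}: scan cost=20, card=20
  {A}: scan cost=300, card=300
  {D}: scan cost=50, card=50
  {C}: scan cost=50, card=50
  {AB}: card=600; try (B,hash)→800, (B,nl_idx)→2400, (A,merge)→3140, (B,merge)→3420, (A,hash)→5440, (A,nl)→6020 …(+1); best=800 via (B,hash)
  {BC}: card=100; try (B,hash)→300, (B,nl_idx)→400, (C,merge)→490, (B,merge)→520, (C,hash)→640, (C,nl)→1020 …(+1); best=300 via (B,hash)
  {AD}: card=750; try (D,hash)→1200, (A,merge)→3400, (D,merge)→3650, (A,hash)→5500, (A,nl)→15050, (D,nl)→15300; best=1200 via (D,hash)
  {ABD}: card=1500; try (D,hash)→2000, (B,hash)→2150, (B,nl_idx)→6450, (D,merge)→7750, (B,merge)→9570, (B,nl)→16200 …(+1); best=2000 via (D,hash)
  {ABC}: card=3000; try (C,hash)→2000, (A,merge)→4100, (A,hash)→5800, (C,merge)→7750, (A,nl)→30300, (C,nl)→30800; best=2000 via (C,hash)
  {ABCD}: card=7500; try (C,hash)→4100, (D,hash)→5600, (C,merge)→20350, (D,merge)→41350, (C,nl)→77000, (D,nl)→152000; best=4100 via (C,hash)

cost=4100; order=A,B,D,C; methods=hash,hash,hash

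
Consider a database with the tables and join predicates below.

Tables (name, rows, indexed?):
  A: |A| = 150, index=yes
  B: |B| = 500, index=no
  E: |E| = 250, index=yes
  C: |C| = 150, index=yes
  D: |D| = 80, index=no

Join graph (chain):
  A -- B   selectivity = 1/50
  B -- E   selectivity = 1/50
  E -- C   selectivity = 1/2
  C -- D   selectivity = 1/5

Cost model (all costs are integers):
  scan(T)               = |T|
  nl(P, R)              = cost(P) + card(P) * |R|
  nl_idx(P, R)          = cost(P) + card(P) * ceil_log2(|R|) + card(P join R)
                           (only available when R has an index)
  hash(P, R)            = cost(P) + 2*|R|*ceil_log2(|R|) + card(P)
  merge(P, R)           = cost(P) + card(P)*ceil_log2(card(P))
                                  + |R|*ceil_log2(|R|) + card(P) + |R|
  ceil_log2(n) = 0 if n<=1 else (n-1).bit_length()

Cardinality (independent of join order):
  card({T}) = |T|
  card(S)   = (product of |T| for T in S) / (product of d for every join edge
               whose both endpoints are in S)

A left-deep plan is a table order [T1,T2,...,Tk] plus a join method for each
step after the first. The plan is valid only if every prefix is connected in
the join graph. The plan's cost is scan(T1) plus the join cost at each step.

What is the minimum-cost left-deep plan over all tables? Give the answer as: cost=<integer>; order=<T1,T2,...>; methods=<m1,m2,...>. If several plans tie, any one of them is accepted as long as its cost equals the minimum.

Selinger DP (subsets sized 1..n):
  {A}: scan cost=150, card=150
  {B}: scan cost=500, card=500
  {E}: scan cost=250, card=250
  {C}: scan cost=150, card=150
  {D}: scan cost=80, card=80
  {AB}: card=1500; try (A,hash)→3400, (A,nl_idx)→6000, (B,merge)→6500, (A,merge)→6850, (B,hash)→9300, (B,nl)→75150 …(+1); best=3400 via (A,hash)
  {BE}: card=2500; try (E,hash)→5000, (E,nl_idx)→7000, (B,merge)→7500, (E,merge)→7750, (B,hash)→9500, (B,nl)→125250 …(+1); best=5000 via (E,hash)
  {CE}: card=18750; try (C,hash)→2900, (E,merge)→3750, (C,merge)→3850, (E,hash)→4300, (E,nl_idx)→20100, (C,nl_idx)→21000 …(+2); best=2900 via (C,hash)
  {CD}: card=2400; try (D,hash)→1420, (C,merge)→2070, (D,merge)→2140, (C,hash)→2560, (C,nl_idx)→3120, (C,nl)→12080 …(+1); best=1420 via (D,hash)
  {ABE}: card=7500; try (E,hash)→8900, (A,hash)→9900, (E,nl_idx)→22900, (E,merge)→23650, (A,nl_idx)→32500, (A,merge)→38850 …(+2); best=8900 via (E,hash)
  {BCE}: card=187500; try (C,hash)→9900, (B,hash)→30650, (C,merge)→38850, (C,nl_idx)→212500, (B,merge)→307900, (C,nl)→380000 …(+1); best=9900 via (C,hash)
  {CDE}: card=300000; try (E,hash)→7820, (D,hash)→22770, (E,merge)→34870, (D,merge)→303540, (E,nl_idx)→320620, (E,nl)→601420 …(+1); best=7820 via (E,hash)
  {ABCE}: card=562500; try (C,hash)→18800, (C,merge)→115250, (A,hash)→199800, (C,nl_idx)→631400, (C,nl)→1133900, (A,nl_idx)→2072400 …(+2); best=18800 via (C,hash)
  {BCDE}: card=3000000; try (D,hash)→198520, (B,hash)→316820, (D,merge)→3573040, (B,merge)→6012820, (D,nl)→15009900, (B,nl)→150007820; best=198520 via (D,hash)
  {ABCDE}: card=9000000; try (D,hash)→582420, (A,hash)→3200920, (D,merge)→11831940, (A,nl_idx)→33198520, (D,nl)→45018800, (A,merge)→69199870 …(+1); best=582420 via (D,hash)

cost=582420; order=B,A,E,C,D; methods=hash,hash,hash,hash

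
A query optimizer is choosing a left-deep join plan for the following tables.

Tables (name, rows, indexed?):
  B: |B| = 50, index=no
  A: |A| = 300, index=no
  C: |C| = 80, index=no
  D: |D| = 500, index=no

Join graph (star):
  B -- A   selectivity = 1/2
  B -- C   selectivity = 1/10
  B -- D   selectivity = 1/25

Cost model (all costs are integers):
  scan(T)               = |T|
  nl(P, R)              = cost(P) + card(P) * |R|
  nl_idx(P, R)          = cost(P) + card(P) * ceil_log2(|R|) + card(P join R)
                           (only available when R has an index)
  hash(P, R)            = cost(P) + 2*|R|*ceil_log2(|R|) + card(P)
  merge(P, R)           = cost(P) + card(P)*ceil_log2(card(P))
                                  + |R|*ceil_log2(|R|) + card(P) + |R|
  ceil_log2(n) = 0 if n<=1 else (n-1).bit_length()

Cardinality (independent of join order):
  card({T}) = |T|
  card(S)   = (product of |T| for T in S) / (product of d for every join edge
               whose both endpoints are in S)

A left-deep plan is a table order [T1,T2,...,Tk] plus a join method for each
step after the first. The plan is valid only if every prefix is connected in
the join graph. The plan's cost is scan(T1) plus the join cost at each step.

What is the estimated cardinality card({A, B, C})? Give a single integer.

Tables in S: A(300), B(50), C(80)
Edges inside S: B-A(d=2), B-C(d=10)
numerator = 300 * 50 * 80 = 1200000
denominator = 2 * 10 = 20
card(S) = 1200000 / 20 = 60000

60000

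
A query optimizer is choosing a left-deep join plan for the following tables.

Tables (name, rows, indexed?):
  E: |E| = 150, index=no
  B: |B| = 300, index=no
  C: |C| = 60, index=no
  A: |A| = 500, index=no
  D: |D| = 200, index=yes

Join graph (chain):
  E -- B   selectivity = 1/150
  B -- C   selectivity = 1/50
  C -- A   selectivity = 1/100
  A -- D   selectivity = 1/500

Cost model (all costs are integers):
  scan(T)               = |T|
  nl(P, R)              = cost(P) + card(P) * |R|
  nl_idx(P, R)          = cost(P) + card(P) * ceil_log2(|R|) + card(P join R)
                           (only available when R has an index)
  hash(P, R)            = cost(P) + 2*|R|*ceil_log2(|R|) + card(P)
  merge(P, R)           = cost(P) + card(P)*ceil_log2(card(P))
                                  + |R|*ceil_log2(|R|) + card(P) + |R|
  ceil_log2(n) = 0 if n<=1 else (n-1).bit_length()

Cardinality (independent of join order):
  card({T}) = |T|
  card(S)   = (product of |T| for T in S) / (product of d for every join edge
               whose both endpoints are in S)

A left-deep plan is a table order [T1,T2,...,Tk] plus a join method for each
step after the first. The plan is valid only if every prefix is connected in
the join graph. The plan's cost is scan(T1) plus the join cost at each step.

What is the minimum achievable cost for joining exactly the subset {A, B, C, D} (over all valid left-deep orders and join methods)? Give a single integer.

Selinger DP over subsets of {A,B,C,D}:
  {B}: scan cost=300, card=300
  {C}: scan cost=60, card=60
  {A}: scan cost=500, card=500
  {D}: scan cost=200, card=200
  {BC}: card=360; try (C,hash)→1320, (B,merge)→3480, (C,merge)→3720, (B,hash)→5520, (B,nl)→18060, (C,nl)→18300; best=1320 via (C,hash)
  {AC}: card=300; try (C,hash)→1720, (A,merge)→5480, (C,merge)→5920, (A,hash)→9120, (A,nl)→30060, (C,nl)→30500; best=1720 via (C,hash)
  {AD}: card=200; try (D,hash)→4200, (D,nl_idx)→4700, (A,merge)→7000, (D,merge)→7300, (A,hash)→9400, (A,nl)→100200 …(+1); best=4200 via (D,hash)
  {ABC}: card=1800; try (B,hash)→7420, (B,merge)→7720, (A,merge)→9920, (A,hash)→10680, (B,nl)→91720, (A,nl)→181320; best=7420 via (B,hash)
  {ACD}: card=120; try (D,nl_idx)→4240, (C,hash)→5120, (D,hash)→5220, (C,merge)→6420, (D,merge)→6520, (C,nl)→16200 …(+1); best=4240 via (D,nl_idx)
  {ABCD}: card=720; try (B,merge)→8200, (B,hash)→9760, (D,hash)→12420, (D,nl_idx)→22540, (D,merge)→30820, (B,nl)→40240 …(+1); best=8200 via (B,merge)

8200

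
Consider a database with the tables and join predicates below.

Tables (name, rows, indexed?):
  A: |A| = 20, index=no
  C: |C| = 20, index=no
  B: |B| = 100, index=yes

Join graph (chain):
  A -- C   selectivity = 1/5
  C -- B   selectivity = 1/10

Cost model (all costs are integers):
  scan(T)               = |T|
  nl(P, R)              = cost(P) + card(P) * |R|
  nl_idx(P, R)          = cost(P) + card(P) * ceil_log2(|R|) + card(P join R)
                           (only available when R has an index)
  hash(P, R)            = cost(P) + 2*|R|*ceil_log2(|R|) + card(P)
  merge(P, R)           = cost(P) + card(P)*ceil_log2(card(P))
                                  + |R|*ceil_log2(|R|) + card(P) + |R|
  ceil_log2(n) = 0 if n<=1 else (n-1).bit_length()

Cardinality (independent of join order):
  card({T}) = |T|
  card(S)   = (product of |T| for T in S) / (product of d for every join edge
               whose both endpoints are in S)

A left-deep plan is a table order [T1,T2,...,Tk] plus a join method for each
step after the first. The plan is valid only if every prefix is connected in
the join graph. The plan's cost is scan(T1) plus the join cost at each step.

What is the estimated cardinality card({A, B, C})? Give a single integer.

Tables in S: A(20), B(100), C(20)
Edges inside S: A-C(d=5), C-B(d=10)
numerator = 20 * 100 * 20 = 40000
denominator = 5 * 10 = 50
card(S) = 40000 / 50 = 800

800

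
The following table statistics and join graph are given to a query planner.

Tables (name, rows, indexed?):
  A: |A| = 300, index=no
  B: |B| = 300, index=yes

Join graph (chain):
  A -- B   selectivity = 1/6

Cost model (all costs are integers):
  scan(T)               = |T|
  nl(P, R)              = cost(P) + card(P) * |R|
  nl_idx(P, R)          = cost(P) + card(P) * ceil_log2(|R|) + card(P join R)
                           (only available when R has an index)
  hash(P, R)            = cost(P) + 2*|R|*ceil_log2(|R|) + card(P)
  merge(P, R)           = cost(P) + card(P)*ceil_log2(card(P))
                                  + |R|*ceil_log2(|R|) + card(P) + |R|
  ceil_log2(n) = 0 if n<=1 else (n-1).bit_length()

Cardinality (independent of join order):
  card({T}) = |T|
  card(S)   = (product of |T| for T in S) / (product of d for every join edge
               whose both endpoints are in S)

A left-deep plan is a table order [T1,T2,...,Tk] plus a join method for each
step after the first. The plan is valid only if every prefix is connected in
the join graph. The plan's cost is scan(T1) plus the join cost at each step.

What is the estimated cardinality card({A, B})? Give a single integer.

15000

Tables in S: A(300), B(300)
Edges inside S: A-B(d=6)
numerator = 300 * 300 = 90000
denominator = 6 = 6
card(S) = 90000 / 6 = 15000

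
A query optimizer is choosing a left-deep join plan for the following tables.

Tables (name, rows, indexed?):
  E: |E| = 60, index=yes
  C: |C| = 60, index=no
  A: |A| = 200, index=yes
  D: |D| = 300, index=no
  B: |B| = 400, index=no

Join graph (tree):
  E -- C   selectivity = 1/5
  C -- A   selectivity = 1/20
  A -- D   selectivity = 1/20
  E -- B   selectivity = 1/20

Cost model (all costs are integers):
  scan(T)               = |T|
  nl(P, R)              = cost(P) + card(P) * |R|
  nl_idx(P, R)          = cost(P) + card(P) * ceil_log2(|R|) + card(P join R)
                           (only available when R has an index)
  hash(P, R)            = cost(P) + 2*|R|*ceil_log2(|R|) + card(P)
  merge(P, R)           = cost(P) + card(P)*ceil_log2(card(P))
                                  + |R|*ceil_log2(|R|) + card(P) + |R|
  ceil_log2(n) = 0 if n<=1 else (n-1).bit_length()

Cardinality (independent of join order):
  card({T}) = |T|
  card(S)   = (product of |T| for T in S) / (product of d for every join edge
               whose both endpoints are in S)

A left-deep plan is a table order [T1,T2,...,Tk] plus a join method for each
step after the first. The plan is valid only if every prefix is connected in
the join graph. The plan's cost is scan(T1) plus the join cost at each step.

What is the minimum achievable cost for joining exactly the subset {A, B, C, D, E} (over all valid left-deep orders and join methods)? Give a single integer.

Selinger DP over subsets of {A,B,C,D,E}:
  {E}: scan cost=60, card=60
  {C}: scan cost=60, card=60
  {A}: scan cost=200, card=200
  {D}: scan cost=300, card=300
  {B}: scan cost=400, card=400
  {CE}: card=720; try (E,hash)→840, (C,hash)→840, (E,merge)→900, (C,merge)→900, (E,nl_idx)→1140, (E,nl)→3660 …(+1); best=840 via (E,hash)
  {BE}: card=1200; try (E,hash)→1520, (E,nl_idx)→4000, (B,merge)→4480, (E,merge)→4820, (B,hash)→7320, (B,nl)→24060 …(+1); best=1520 via (E,hash)
  {AC}: card=600; try (C,hash)→1120, (A,nl_idx)→1140, (A,merge)→2280, (C,merge)→2420, (A,hash)→3320, (A,nl)→12060 …(+1); best=1120 via (C,hash)
  {AD}: card=3000; try (A,hash)→3800, (D,merge)→5000, (A,merge)→5100, (A,nl_idx)→5700, (D,hash)→5800, (D,nl)→60200 …(+1); best=3800 via (A,hash)
  {ACE}: card=7200; try (E,hash)→2440, (A,hash)→4760, (E,merge)→8140, (A,merge)→10560, (E,nl_idx)→11920, (A,nl_idx)→13800 …(+2); best=2440 via (E,hash)
  {BCE}: card=14400; try (C,hash)→3440, (B,hash)→8760, (B,merge)→12760, (C,merge)→16340, (C,nl)→73520, (B,nl)→288840; best=3440 via (C,hash)
  {ACD}: card=9000; try (D,hash)→7120, (C,hash)→7520, (D,merge)→10720, (C,merge)→43220, (D,nl)→181120, (C,nl)→183800; best=7120 via (D,hash)
  {ACDE}: card=108000; try (D,hash)→15040, (E,hash)→16840, (D,merge)→106240, (E,merge)→142540, (E,nl_idx)→169120, (E,nl)→547120 …(+1); best=15040 via (D,hash)
  {ABCE}: card=144000; try (B,hash)→16840, (A,hash)→21040, (B,merge)→107240, (A,merge)→221240, (A,nl_idx)→262640, (B,nl)→2882440 …(+1); best=16840 via (B,hash)
  {ABCDE}: card=2160000; try (B,hash)→130240, (D,hash)→166240, (B,merge)→1963040, (D,merge)→2755840, (B,nl)→43215040, (D,nl)→43216840; best=130240 via (B,hash)

130240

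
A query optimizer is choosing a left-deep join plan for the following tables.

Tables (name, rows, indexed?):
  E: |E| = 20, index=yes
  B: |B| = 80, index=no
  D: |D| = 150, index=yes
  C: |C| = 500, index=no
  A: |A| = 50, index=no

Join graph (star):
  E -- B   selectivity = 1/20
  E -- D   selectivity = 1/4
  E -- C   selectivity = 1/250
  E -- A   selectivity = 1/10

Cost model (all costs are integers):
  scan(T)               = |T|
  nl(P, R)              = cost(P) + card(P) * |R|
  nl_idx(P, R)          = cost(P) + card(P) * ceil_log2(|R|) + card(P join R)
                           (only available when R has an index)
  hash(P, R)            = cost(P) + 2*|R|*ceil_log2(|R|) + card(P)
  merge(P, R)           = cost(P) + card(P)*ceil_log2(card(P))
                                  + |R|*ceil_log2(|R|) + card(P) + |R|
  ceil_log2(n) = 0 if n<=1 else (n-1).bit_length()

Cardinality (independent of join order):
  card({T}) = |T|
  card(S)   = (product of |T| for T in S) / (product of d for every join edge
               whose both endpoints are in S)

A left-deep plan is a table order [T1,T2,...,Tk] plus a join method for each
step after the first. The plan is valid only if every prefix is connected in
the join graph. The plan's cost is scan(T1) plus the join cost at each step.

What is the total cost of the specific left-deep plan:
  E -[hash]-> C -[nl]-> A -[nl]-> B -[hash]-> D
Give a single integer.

30240

step 1: scan E: cost=20, card=20
step 2: join C via hash
    card(P join C) = 20*500/(250) = 40
    cost = 20 + 2*500*9 + 20 = 9040
step 3: join A via nl
    card(P join A) = 40*50/(10) = 200
    cost = 9040 + 40*50 = 11040
step 4: join B via nl
    card(P join B) = 200*80/(20) = 800
    cost = 11040 + 200*80 = 27040
step 5: join D via hash
    card(P join D) = 800*150/(4) = 30000
    cost = 27040 + 2*150*8 + 800 = 30240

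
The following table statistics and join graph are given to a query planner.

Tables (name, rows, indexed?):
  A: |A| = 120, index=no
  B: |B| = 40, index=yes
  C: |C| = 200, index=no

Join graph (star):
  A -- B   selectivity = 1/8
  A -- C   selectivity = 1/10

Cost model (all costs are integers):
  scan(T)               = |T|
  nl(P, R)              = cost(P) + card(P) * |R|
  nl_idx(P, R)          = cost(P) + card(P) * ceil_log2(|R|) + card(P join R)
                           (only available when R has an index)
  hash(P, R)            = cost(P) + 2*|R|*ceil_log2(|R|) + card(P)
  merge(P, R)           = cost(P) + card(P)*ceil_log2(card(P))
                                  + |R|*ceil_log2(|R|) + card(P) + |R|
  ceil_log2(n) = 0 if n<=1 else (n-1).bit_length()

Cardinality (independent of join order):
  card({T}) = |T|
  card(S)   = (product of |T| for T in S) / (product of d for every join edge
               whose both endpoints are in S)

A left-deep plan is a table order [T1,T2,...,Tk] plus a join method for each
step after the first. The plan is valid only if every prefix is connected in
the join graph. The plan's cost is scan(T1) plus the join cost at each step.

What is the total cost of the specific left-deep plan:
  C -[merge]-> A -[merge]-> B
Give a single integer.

step 1: scan C: cost=200, card=200
step 2: join A via merge
    card(P join A) = 200*120/(10) = 2400
    cost = 200 + 200*8 + 120*7 + 200 + 120 = 2960
step 3: join B via merge
    card(P join B) = 2400*40/(8) = 12000
    cost = 2960 + 2400*12 + 40*6 + 2400 + 40 = 34440

34440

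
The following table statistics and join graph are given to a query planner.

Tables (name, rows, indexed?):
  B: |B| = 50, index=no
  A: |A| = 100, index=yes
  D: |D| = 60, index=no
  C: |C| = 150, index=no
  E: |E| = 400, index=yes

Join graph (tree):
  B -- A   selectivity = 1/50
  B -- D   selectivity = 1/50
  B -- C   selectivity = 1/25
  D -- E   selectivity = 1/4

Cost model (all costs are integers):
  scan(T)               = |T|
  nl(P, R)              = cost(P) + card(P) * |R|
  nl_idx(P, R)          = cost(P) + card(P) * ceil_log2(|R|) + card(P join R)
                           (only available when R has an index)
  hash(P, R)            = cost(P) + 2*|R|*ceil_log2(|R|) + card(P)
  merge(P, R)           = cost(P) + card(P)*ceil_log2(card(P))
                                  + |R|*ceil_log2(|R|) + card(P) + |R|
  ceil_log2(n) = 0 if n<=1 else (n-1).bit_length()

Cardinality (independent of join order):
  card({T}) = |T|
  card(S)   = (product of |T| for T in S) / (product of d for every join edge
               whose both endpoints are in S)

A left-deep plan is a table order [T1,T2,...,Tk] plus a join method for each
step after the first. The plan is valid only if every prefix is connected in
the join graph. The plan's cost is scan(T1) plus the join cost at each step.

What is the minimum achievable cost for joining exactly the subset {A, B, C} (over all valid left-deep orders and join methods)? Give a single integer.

Selinger DP over subsets of {A,B,C}:
  {B}: scan cost=50, card=50
  {A}: scan cost=100, card=100
  {C}: scan cost=150, card=150
  {AB}: card=100; try (A,nl_idx)→500, (B,hash)→800, (A,merge)→1200, (B,merge)→1250, (A,hash)→1500, (A,nl)→5050 …(+1); best=500 via (A,nl_idx)
  {BC}: card=300; try (B,hash)→900, (C,merge)→1750, (B,merge)→1850, (C,hash)→2500, (C,nl)→7550, (B,nl)→7650; best=900 via (B,hash)
  {ABC}: card=600; try (A,hash)→2600, (C,merge)→2650, (C,hash)→3000, (A,nl_idx)→3600, (A,merge)→4700, (C,nl)→15500 …(+1); best=2600 via (A,hash)

2600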